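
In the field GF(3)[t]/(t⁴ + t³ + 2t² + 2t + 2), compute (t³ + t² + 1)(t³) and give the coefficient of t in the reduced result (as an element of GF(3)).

Multiply in GF(3)[t]: (t³ + t² + 1)·(t³) = t⁶ + t⁵ + t³.
Reduce using t⁴ ≡ 2t³ + t² + t + 1 (mod t⁴ + t³ + 2t² + 2t + 2).
Reduced: t³ + 2t² + t + 1.

1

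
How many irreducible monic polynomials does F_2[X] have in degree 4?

3

Gauss's count: N_{2}(4) = (1/4) Σ_{d|4} μ(4/d)·2^d.
Divisors of 4: 1, 2, 4; μ(4/d) for each: 0, -1, 1.
Σ = − 2^2 + 2^4 = 12.
N = 12/4 = 3.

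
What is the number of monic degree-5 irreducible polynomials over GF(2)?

By the necklace-counting formula, N_2(5) = (1/5) Σ_{d|5} μ(5/d)·2^d.
Divisors of 5: 1, 5; μ(5/d) for each: -1, 1.
Σ = − 2^1 + 2^5 = 30.
N = 30/5 = 6.

6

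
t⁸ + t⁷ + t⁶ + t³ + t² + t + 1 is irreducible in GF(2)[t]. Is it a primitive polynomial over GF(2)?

Write f(t) = t⁸ + t⁷ + t⁶ + t³ + t² + t + 1.
|GF(2^8)^×| = 2^8 − 1 = 255. Prime factorization: 255 = 3·5·17.
f is primitive ⇔ t has order 255 in GF(2)[t]/(f), i.e. t^(255/q) ≠ 1 for each prime q | 255.
t^(85) mod f = t⁵ + t⁴ + t³ + t² + 1.
t^(51) mod f = t⁶ + t³.
t^(15) mod f = t⁵ + t⁴ + t³ + t + 1.
None equal 1, so t has full order 255; f is primitive.

Yes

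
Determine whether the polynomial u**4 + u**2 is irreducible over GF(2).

Write h(u) = u**4 + u**2.
Check for roots in GF(2): h(0) = 0 → root; h(1) = 0 → root.
h(0) = 0, so (u) divides h(u); h is reducible.

No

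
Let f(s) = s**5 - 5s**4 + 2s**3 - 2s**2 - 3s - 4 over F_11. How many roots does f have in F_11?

4

Evaluate at each of the 11 elements of F_11:
f(0) = 7; f(1) = 0 → root; f(2) = 5; f(3) = 4; f(4) = 0 → root; f(5) = 5; f(6) = 6; f(7) = 8; f(8) = 0 → root; f(9) = 9; f(10) = 0 → root.
Roots: {1, 4, 8, 10}.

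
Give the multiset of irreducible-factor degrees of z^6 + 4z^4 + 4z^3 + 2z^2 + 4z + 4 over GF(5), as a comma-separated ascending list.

Write h(z) = z^6 + 4z^4 + 4z^3 + 2z^2 + 4z + 4.
Roots in GF(5): h(0) = 4; h(1) = 4; h(2) = 0 → root; h(3) = 0 → root; h(4) = 3.
Linear factors from roots: (z + 3), (z + 2).
Complete factorization: h(z) = (z + 2)·(z + 3)^2·(z^3 + 2z^2 + 2z + 3).
Factor degrees with multiplicity: 1 + 1 + 1 + 3 = 6.

1, 1, 1, 3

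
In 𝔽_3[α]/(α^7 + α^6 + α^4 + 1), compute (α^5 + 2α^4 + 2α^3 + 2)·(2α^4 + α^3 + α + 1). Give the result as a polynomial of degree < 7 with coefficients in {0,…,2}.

Multiply in 𝔽_3[α]: (α^5 + 2α^4 + 2α^3 + 2)·(2α^4 + α^3 + α + 1) = 2α^9 + 2α^8 + 2α^4 + α^3 + 2α + 2.
Reduce using α^7 ≡ 2α^6 + 2α^4 + 2 (mod α^7 + α^6 + α^4 + 1).
Reduced: α^6 + 2α^4 + α^3 + α^2 + 2α + 2.

α^6 + 2α^4 + α^3 + α^2 + 2α + 2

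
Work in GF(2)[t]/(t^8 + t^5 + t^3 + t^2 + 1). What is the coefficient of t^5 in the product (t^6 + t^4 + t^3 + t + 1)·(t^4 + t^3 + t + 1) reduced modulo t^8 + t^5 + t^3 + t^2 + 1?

Multiply in GF(2)[t]: (t^6 + t^4 + t^3 + t + 1)·(t^4 + t^3 + t + 1) = t^10 + t^9 + t^8 + t^7 + t^2 + 1.
Reduce using t^8 ≡ t^5 + t^3 + t^2 + 1 (mod t^8 + t^5 + t^3 + t^2 + 1).
Reduced: t^6 + t^2 + t.

0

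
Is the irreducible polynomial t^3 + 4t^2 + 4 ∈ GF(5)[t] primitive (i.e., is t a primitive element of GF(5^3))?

Write f(t) = t^3 + 4t^2 + 4.
|GF(5^3)^×| = 5^3 − 1 = 124. Prime factorization: 124 = 2^2·31.
f is primitive ⇔ t has order 124 in GF(5)[t]/(f), i.e. t^(124/q) ≠ 1 for each prime q | 124.
t^(62) mod f = 1
t^(4) mod f = t^2 + t + 1.
Since t^(62) = 1, the order of t divides 62 < 124; not primitive.

No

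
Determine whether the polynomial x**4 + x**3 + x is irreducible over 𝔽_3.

No

Write m(x) = x**4 + x**3 + x.
Check for roots in 𝔽_3: m(0) = 0 → root; m(1) = 0 → root; m(2) = 2.
m(0) = 0, so (x) divides m(x); m is reducible.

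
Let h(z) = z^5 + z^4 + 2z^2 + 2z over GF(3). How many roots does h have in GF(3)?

3

Evaluate at each of the 3 elements of GF(3):
h(0) = 0 → root; h(1) = 0 → root; h(2) = 0 → root.
Roots: {0, 1, 2}.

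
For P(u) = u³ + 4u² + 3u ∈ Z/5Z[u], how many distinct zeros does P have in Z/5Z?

Evaluate at each of the 5 elements of Z/5Z:
P(0) = 0 → root; P(1) = 3; P(2) = 0 → root; P(3) = 2; P(4) = 0 → root.
Roots: {0, 2, 4}.

3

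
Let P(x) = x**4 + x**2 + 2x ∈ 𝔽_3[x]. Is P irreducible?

No

Check for roots in 𝔽_3: P(0) = 0 → root; P(1) = 1; P(2) = 0 → root.
P(0) = 0, so (x) divides P(x); P is reducible.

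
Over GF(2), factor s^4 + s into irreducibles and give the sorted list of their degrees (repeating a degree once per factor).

Write h(s) = s^4 + s.
Roots in GF(2): h(0) = 0 → root; h(1) = 0 → root.
Linear factors from roots: (s), (s + 1).
Complete factorization: h(s) = (s)·(s + 1)·(s^2 + s + 1).
Factor degrees with multiplicity: 1 + 1 + 2 = 4.

1, 1, 2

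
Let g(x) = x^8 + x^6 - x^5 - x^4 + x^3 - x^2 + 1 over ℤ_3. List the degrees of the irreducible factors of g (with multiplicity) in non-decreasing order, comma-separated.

Roots in ℤ_3: g(0) = 1; g(1) = 1; g(2) = 1.
Complete factorization: g(x) = (x^8 + x^6 - x^5 - x^4 + x^3 - x^2 + 1).
Factor degrees with multiplicity: 8 = 8.

8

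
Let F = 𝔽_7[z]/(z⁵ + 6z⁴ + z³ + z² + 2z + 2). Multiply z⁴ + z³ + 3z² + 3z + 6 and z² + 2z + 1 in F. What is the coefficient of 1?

5

Multiply in 𝔽_7[z]: (z⁴ + z³ + 3z² + 3z + 6)·(z² + 2z + 1) = z⁶ + 3z⁵ + 6z⁴ + 3z³ + z² + z + 6.
Reduce using z⁵ ≡ z⁴ + 6z³ + 6z² + 5z + 5 (mod z⁵ + 6z⁴ + z³ + z² + 2z + 2).
Reduced: 2z⁴ + 5z³ + 2z² + 5z + 5.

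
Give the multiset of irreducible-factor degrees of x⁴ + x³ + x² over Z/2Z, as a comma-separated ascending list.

1, 1, 2

Write h(x) = x⁴ + x³ + x².
Roots in Z/2Z: h(0) = 0 → root; h(1) = 1.
Linear factors from roots: (x).
Complete factorization: h(x) = (x)^2·(x² + x + 1).
Factor degrees with multiplicity: 1 + 1 + 2 = 4.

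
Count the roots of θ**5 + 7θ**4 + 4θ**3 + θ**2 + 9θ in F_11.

Write h(θ) = θ**5 + 7θ**4 + 4θ**3 + θ**2 + 9θ.
Evaluate at each of the 11 elements of F_11:
h(0) = 0 → root; h(1) = 0 → root; h(2) = 0 → root; h(3) = 8; h(4) = 0 → root; h(5) = 7; h(6) = 4; h(7) = 8; h(8) = 0 → root; h(9) = 1; h(10) = 5.
Roots: {0, 1, 2, 4, 8}.

5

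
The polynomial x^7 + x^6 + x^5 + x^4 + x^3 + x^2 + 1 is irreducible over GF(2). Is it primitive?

Yes

Write f(x) = x^7 + x^6 + x^5 + x^4 + x^3 + x^2 + 1.
|GF(2^7)^×| = 2^7 − 1 = 127. Prime factorization: 127 = 127.
f is primitive ⇔ x has order 127 in GF(2)[x]/(f), i.e. x^(127/q) ≠ 1 for each prime q | 127.
x^(1) mod f = x.
None equal 1, so x has full order 127; f is primitive.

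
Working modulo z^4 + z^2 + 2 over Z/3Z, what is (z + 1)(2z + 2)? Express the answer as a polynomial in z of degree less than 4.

2z^2 + z + 2

Multiply in Z/3Z[z]: (z + 1)·(2z + 2) = 2z^2 + z + 2.
Reduced: 2z^2 + z + 2.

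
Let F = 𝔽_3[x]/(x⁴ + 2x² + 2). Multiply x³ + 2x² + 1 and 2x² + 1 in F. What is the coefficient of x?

Multiply in 𝔽_3[x]: (x³ + 2x² + 1)·(2x² + 1) = 2x⁵ + x⁴ + x³ + x² + 1.
Reduce using x⁴ ≡ x² + 1 (mod x⁴ + 2x² + 2).
Reduced: 2x² + 2x + 2.

2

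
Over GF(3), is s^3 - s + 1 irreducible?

Yes

Write g(s) = s^3 - s + 1.
Check for roots in GF(3): g(0) = 1; g(1) = 1; g(2) = 1.
No roots. A degree-3 polynomial over a field with no linear factor is irreducible.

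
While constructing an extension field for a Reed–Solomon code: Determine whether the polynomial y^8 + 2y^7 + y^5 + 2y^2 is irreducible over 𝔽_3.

No

Write P(y) = y^8 + 2y^7 + y^5 + 2y^2.
Check for roots in 𝔽_3: P(0) = 0 → root; P(1) = 0 → root; P(2) = 0 → root.
P(0) = 0, so (y) divides P(y); P is reducible.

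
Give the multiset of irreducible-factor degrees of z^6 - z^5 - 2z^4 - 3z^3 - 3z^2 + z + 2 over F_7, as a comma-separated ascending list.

6

Write g(z) = z^6 - z^5 - 2z^4 - 3z^3 - 3z^2 + z + 2.
Complete factorization: g(z) = (z^6 - z^5 - 2z^4 - 3z^3 - 3z^2 + z + 2).
Factor degrees with multiplicity: 6 = 6.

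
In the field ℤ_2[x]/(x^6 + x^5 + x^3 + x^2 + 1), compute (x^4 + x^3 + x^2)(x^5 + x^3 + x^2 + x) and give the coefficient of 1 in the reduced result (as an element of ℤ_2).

1

Multiply in ℤ_2[x]: (x^4 + x^3 + x^2)·(x^5 + x^3 + x^2 + x) = x^9 + x^8 + x^5 + x^3.
Reduce using x^6 ≡ x^5 + x^3 + x^2 + 1 (mod x^6 + x^5 + x^3 + x^2 + 1).
Reduced: x^5 + x^3 + x^2 + 1.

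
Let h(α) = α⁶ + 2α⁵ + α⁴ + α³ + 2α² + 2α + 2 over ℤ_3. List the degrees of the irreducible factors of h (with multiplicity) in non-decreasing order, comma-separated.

2, 2, 2

Roots in ℤ_3: h(0) = 2; h(1) = 2; h(2) = 1.
Complete factorization: h(α) = (α² + 2α + 2)·(α² + 1)^2.
Factor degrees with multiplicity: 2 + 2 + 2 = 6.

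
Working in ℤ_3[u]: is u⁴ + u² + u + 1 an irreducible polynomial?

Yes

Write P(u) = u⁴ + u² + u + 1.
Check for roots in ℤ_3: P(0) = 1; P(1) = 1; P(2) = 2.
No roots, so no linear factors.
Monic irreducibles of degree 2 over GF(3): u² + 1, u² + u - 1, u² - u - 1.
None of them divide P (all give nonzero remainder).
No irreducible factor of degree ≤ 2 exists, so P is irreducible over GF(3).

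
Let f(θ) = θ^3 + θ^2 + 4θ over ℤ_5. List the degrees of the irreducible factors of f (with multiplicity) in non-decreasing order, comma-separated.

Roots in ℤ_5: f(0) = 0 → root; f(1) = 1; f(2) = 0 → root; f(3) = 3; f(4) = 1.
Linear factors from roots: (θ), (θ + 3).
Complete factorization: f(θ) = (θ)·(θ + 3)^2.
Factor degrees with multiplicity: 1 + 1 + 1 = 3.

1, 1, 1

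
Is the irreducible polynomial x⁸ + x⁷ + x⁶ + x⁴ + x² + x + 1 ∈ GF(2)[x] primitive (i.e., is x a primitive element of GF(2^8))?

Write f(x) = x⁸ + x⁷ + x⁶ + x⁴ + x² + x + 1.
|GF(2^8)^×| = 2^8 − 1 = 255. Prime factorization: 255 = 3·5·17.
f is primitive ⇔ x has order 255 in GF(2)[x]/(f), i.e. x^(255/q) ≠ 1 for each prime q | 255.
x^(85) mod f = 1
x^(51) mod f = 1
x^(15) mod f = x⁷ + x⁴ + x³ + x² + x.
Since x^(85) = 1, the order of x divides 85 < 255; not primitive.

No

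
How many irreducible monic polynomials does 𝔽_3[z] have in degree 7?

312

Gauss's count: N_{3}(7) = (1/7) Σ_{d|7} μ(7/d)·3^d.
Divisors of 7: 1, 7; μ(7/d) for each: -1, 1.
Σ = − 3^1 + 3^7 = 2184.
N = 2184/7 = 312.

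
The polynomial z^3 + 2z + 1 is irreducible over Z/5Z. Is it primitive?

Write f(z) = z^3 + 2z + 1.
|GF(5^3)^×| = 5^3 − 1 = 124. Prime factorization: 124 = 2^2·31.
f is primitive ⇔ z has order 124 in GF(5)[z]/(f), i.e. z^(124/q) ≠ 1 for each prime q | 124.
z^(62) mod f = 1
z^(4) mod f = 3z^2 + 4z.
Since z^(62) = 1, the order of z divides 62 < 124; not primitive.

No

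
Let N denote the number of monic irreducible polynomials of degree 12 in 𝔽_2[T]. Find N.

x^(2^12) − x is the product of all monic irreducibles of degree dividing 12; Möbius inversion gives N = (1/12) Σ μ(12/d)·2^d.
Divisors of 12: 1, 2, 3, 4, 6, 12; μ(12/d) for each: 0, 1, 0, -1, -1, 1.
Σ = 2^2 − 2^4 − 2^6 + 2^12 = 4020.
N = 4020/12 = 335.

335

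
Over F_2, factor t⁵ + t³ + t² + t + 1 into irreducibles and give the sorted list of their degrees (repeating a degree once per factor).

5

Write h(t) = t⁵ + t³ + t² + t + 1.
Roots in F_2: h(0) = 1; h(1) = 1.
Complete factorization: h(t) = (t⁵ + t³ + t² + t + 1).
Factor degrees with multiplicity: 5 = 5.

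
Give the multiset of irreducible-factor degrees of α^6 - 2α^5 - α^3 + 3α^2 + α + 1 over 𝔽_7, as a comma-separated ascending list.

Write h(α) = α^6 - 2α^5 - α^3 + 3α^2 + α + 1.
Linear factors from roots: (α - 2), (α + 3), (α + 2), (α + 1).
Complete factorization: h(α) = (α + 1)·(α + 2)·(α + 3)·(α - 2)·(α^2 + α - 3).
Factor degrees with multiplicity: 1 + 1 + 1 + 1 + 2 = 6.

1, 1, 1, 1, 2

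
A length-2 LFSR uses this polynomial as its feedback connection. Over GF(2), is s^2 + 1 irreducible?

No

Write g(s) = s^2 + 1.
Check for roots in GF(2): g(0) = 1; g(1) = 0 → root.
g(1) = 0, so (s − 1) divides g(s); g is reducible.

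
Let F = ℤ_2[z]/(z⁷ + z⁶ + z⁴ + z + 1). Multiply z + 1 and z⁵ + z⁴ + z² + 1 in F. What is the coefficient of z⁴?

1

Multiply in ℤ_2[z]: (z + 1)·(z⁵ + z⁴ + z² + 1) = z⁶ + z⁴ + z³ + z² + z + 1.
Reduced: z⁶ + z⁴ + z³ + z² + z + 1.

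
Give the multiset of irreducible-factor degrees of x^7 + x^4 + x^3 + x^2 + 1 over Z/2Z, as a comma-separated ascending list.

Write f(x) = x^7 + x^4 + x^3 + x^2 + 1.
Roots in Z/2Z: f(0) = 1; f(1) = 1.
Complete factorization: f(x) = (x^7 + x^4 + x^3 + x^2 + 1).
Factor degrees with multiplicity: 7 = 7.

7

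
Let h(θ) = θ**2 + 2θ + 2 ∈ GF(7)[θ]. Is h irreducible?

Check for roots in GF(7): h(0) = 2; h(1) = 5; h(2) = 3; h(3) = 3; h(4) = 5; h(5) = 2; h(6) = 1.
No roots. A degree-2 polynomial over a field with no linear factor is irreducible.

Yes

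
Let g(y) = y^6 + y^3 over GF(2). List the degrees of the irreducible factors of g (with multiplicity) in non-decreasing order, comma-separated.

Roots in GF(2): g(0) = 0 → root; g(1) = 0 → root.
Linear factors from roots: (y), (y + 1).
Complete factorization: g(y) = (y + 1)·(y)^3·(y^2 + y + 1).
Factor degrees with multiplicity: 1 + 1 + 1 + 1 + 2 = 6.

1, 1, 1, 1, 2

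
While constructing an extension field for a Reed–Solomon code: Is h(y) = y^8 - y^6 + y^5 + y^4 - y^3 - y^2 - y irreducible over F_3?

Check for roots in F_3: h(0) = 0 → root; h(1) = 2; h(2) = 1.
h(0) = 0, so (y) divides h(y); h is reducible.

No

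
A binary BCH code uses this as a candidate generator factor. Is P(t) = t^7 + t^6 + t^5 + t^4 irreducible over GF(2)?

No

Check for roots in GF(2): P(0) = 0 → root; P(1) = 0 → root.
P(0) = 0, so (t) divides P(t); P is reducible.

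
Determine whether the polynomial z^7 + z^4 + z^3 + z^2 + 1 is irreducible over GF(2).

Yes

Write g(z) = z^7 + z^4 + z^3 + z^2 + 1.
Check for roots in GF(2): g(0) = 1; g(1) = 1.
No roots, so no linear factors.
Monic irreducibles of degree 2 over GF(2): z^2 + z + 1.
None of them divide g (all give nonzero remainder).
Monic irreducibles of degree 3 over GF(2): z^3 + z + 1, z^3 + z^2 + 1.
None of them divide g (all give nonzero remainder).
No irreducible factor of degree ≤ 3 exists, so g is irreducible over GF(2).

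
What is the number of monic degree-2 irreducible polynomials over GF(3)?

3

By the necklace-counting formula, N_3(2) = (1/2) Σ_{d|2} μ(2/d)·3^d.
Divisors of 2: 1, 2; μ(2/d) for each: -1, 1.
Σ = − 3^1 + 3^2 = 6.
N = 6/2 = 3.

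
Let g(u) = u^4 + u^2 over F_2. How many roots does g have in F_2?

2

Evaluate at each of the 2 elements of F_2:
g(0) = 0 → root; g(1) = 0 → root.
Roots: {0, 1}.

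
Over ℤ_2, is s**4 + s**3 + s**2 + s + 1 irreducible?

Write P(s) = s**4 + s**3 + s**2 + s + 1.
Check for roots in ℤ_2: P(0) = 1; P(1) = 1.
No roots, so no linear factors.
Monic irreducibles of degree 2 over GF(2): s**2 + s + 1.
None of them divide P (all give nonzero remainder).
No irreducible factor of degree ≤ 2 exists, so P is irreducible over GF(2).

Yes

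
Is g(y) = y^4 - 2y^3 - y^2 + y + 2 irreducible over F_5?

Check for roots in F_5: g(0) = 2; g(1) = 1; g(2) = 0 → root; g(3) = 3; g(4) = 3.
g(2) = 0, so (y − 2) divides g(y); g is reducible.

No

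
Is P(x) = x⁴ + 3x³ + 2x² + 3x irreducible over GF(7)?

Check for roots in GF(7): P(0) = 0 → root; P(1) = 2; P(2) = 5; P(3) = 0 → root; P(4) = 2; P(5) = 1; P(6) = 4.
P(0) = 0, so (x) divides P(x); P is reducible.

No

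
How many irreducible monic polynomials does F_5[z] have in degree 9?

By the necklace-counting formula, N_5(9) = (1/9) Σ_{d|9} μ(9/d)·5^d.
Divisors of 9: 1, 3, 9; μ(9/d) for each: 0, -1, 1.
Σ = − 5^3 + 5^9 = 1953000.
N = 1953000/9 = 217000.

217000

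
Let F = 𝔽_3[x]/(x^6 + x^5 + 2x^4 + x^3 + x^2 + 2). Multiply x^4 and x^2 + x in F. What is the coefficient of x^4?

1

Multiply in 𝔽_3[x]: (x^4)·(x^2 + x) = x^6 + x^5.
Reduce using x^6 ≡ 2x^5 + x^4 + 2x^3 + 2x^2 + 1 (mod x^6 + x^5 + 2x^4 + x^3 + x^2 + 2).
Reduced: x^4 + 2x^3 + 2x^2 + 1.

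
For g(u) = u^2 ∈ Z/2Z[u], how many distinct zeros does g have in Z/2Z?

Evaluate at each of the 2 elements of Z/2Z:
g(0) = 0 → root; g(1) = 1.
Roots: {0}.

1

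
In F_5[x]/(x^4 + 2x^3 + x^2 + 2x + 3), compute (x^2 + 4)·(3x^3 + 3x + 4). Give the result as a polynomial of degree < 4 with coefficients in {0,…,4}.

Multiply in F_5[x]: (x^2 + 4)·(3x^3 + 3x + 4) = 3x^5 + 4x^2 + 2x + 1.
Reduce using x^4 ≡ 3x^3 + 4x^2 + 3x + 2 (mod x^4 + 2x^3 + x^2 + 2x + 3).
Reduced: 4x^3 + 4x^2 + 4.

4x^3 + 4x^2 + 4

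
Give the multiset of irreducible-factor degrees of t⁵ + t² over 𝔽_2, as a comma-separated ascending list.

1, 1, 1, 2

Write g(t) = t⁵ + t².
Roots in 𝔽_2: g(0) = 0 → root; g(1) = 0 → root.
Linear factors from roots: (t), (t + 1).
Complete factorization: g(t) = (t + 1)·(t)^2·(t² + t + 1).
Factor degrees with multiplicity: 1 + 1 + 1 + 2 = 5.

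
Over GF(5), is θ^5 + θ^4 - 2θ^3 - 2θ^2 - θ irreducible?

Write g(θ) = θ^5 + θ^4 - 2θ^3 - 2θ^2 - θ.
Check for roots in GF(5): g(0) = 0 → root; g(1) = 2; g(2) = 2; g(3) = 4; g(4) = 1.
g(0) = 0, so (θ) divides g(θ); g is reducible.

No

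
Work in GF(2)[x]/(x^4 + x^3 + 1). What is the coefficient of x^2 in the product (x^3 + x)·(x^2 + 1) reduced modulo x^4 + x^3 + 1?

Multiply in GF(2)[x]: (x^3 + x)·(x^2 + 1) = x^5 + x.
Reduce using x^4 ≡ x^3 + 1 (mod x^4 + x^3 + 1).
Reduced: x^3 + 1.

0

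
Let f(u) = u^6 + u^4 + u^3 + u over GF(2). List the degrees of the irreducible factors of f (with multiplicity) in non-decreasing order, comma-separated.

1, 1, 1, 1, 2

Roots in GF(2): f(0) = 0 → root; f(1) = 0 → root.
Linear factors from roots: (u), (u + 1).
Complete factorization: f(u) = (u)·(u + 1)^3·(u^2 + u + 1).
Factor degrees with multiplicity: 1 + 1 + 1 + 1 + 2 = 6.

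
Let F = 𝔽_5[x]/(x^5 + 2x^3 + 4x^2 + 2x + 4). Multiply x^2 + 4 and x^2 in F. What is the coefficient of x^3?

0

Multiply in 𝔽_5[x]: (x^2 + 4)·(x^2) = x^4 + 4x^2.
Reduced: x^4 + 4x^2.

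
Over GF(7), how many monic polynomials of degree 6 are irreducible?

The number of monic irreducibles of degree 6 over GF(7) is (1/6)·Σ_{d∣6} μ(6/d) 7^d.
Divisors of 6: 1, 2, 3, 6; μ(6/d) for each: 1, -1, -1, 1.
Σ = 7^1 − 7^2 − 7^3 + 7^6 = 117264.
N = 117264/6 = 19544.

19544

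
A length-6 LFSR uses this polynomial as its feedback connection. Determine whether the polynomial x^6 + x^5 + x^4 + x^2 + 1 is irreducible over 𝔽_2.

Write m(x) = x^6 + x^5 + x^4 + x^2 + 1.
Check for roots in 𝔽_2: m(0) = 1; m(1) = 1.
No roots, so no linear factors.
Monic irreducibles of degree 2 over GF(2): x^2 + x + 1.
None of them divide m (all give nonzero remainder).
Monic irreducibles of degree 3 over GF(2): x^3 + x + 1, x^3 + x^2 + 1.
None of them divide m (all give nonzero remainder).
No irreducible factor of degree ≤ 3 exists, so m is irreducible over GF(2).

Yes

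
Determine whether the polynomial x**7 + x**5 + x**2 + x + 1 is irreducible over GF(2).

Yes

Write h(x) = x**7 + x**5 + x**2 + x + 1.
Check for roots in GF(2): h(0) = 1; h(1) = 1.
No roots, so no linear factors.
Monic irreducibles of degree 2 over GF(2): x**2 + x + 1.
None of them divide h (all give nonzero remainder).
Monic irreducibles of degree 3 over GF(2): x**3 + x + 1, x**3 + x**2 + 1.
None of them divide h (all give nonzero remainder).
No irreducible factor of degree ≤ 3 exists, so h is irreducible over GF(2).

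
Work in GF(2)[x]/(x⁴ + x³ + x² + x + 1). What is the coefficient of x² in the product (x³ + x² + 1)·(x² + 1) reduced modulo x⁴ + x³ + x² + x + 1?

Multiply in GF(2)[x]: (x³ + x² + 1)·(x² + 1) = x⁵ + x⁴ + x³ + 1.
Reduce using x⁴ ≡ x³ + x² + x + 1 (mod x⁴ + x³ + x² + x + 1).
Reduced: x² + x + 1.

1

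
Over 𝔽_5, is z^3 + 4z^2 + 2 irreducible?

Write f(z) = z^3 + 4z^2 + 2.
Check for roots in 𝔽_5: f(0) = 2; f(1) = 2; f(2) = 1; f(3) = 0 → root; f(4) = 0 → root.
f(3) = 0, so (z − 3) divides f(z); f is reducible.

No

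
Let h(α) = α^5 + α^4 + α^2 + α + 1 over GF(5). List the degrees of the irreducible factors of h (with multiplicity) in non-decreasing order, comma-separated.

Roots in GF(5): h(0) = 1; h(1) = 0 → root; h(2) = 0 → root; h(3) = 2; h(4) = 1.
Linear factors from roots: (α + 4), (α + 3).
Complete factorization: h(α) = (α + 3)·(α + 4)·(α^3 + 4α^2 + 3).
Factor degrees with multiplicity: 1 + 1 + 3 = 5.

1, 1, 3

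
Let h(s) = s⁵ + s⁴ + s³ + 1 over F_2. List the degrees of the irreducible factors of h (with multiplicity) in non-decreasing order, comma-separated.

Roots in F_2: h(0) = 1; h(1) = 0 → root.
Linear factors from roots: (s + 1).
Complete factorization: h(s) = (s + 1)^2·(s³ + s² + 1).
Factor degrees with multiplicity: 1 + 1 + 3 = 5.

1, 1, 3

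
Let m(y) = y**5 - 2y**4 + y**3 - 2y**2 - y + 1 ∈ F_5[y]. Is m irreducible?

Yes

Check for roots in F_5: m(0) = 1; m(1) = 3; m(2) = 4; m(3) = 3; m(4) = 1.
No roots, so no linear factors.
Degree-2 irreducible divisors: test the 10 monic irreducibles of degree 2 over GF(5).
None of them divide m (all give nonzero remainder).
No irreducible factor of degree ≤ 2 exists, so m is irreducible over GF(5).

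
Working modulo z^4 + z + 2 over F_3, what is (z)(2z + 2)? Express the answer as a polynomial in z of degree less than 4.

2z^2 + 2z

Multiply in F_3[z]: (z)·(2z + 2) = 2z^2 + 2z.
Reduced: 2z^2 + 2z.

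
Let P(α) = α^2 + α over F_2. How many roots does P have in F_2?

Evaluate at each of the 2 elements of F_2:
P(0) = 0 → root; P(1) = 0 → root.
Roots: {0, 1}.

2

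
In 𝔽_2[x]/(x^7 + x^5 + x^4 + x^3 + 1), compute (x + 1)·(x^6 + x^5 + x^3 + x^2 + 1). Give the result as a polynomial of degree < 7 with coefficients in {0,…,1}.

x^3 + x^2 + x

Multiply in 𝔽_2[x]: (x + 1)·(x^6 + x^5 + x^3 + x^2 + 1) = x^7 + x^5 + x^4 + x^2 + x + 1.
Reduce using x^7 ≡ x^5 + x^4 + x^3 + 1 (mod x^7 + x^5 + x^4 + x^3 + 1).
Reduced: x^3 + x^2 + x.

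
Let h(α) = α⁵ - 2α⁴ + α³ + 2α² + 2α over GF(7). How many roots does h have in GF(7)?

2

Evaluate at each of the 7 elements of GF(7):
h(0) = 0 → root; h(1) = 4; h(2) = 6; h(3) = 6; h(4) = 0 → root; h(5) = 2; h(6) = 3.
Roots: {0, 4}.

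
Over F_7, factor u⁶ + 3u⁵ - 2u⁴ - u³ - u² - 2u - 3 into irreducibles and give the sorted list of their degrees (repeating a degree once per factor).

Write h(u) = u⁶ + 3u⁵ - 2u⁴ - u³ - u² - 2u - 3.
Complete factorization: h(u) = (u⁶ + 3u⁵ - 2u⁴ - u³ - u² - 2u - 3).
Factor degrees with multiplicity: 6 = 6.

6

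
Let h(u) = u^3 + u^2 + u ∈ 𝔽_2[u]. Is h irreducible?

Check for roots in 𝔽_2: h(0) = 0 → root; h(1) = 1.
h(0) = 0, so (u) divides h(u); h is reducible.

No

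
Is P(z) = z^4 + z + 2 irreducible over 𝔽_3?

Check for roots in 𝔽_3: P(0) = 2; P(1) = 1; P(2) = 2.
No roots, so no linear factors.
Monic irreducibles of degree 2 over GF(3): z^2 + 1, z^2 + z + 2, z^2 + 2z + 2.
None of them divide P (all give nonzero remainder).
No irreducible factor of degree ≤ 2 exists, so P is irreducible over GF(3).

Yes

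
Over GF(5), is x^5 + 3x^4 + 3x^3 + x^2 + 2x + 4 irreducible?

Write h(x) = x^5 + 3x^4 + 3x^3 + x^2 + 2x + 4.
Check for roots in GF(5): h(0) = 4; h(1) = 4; h(2) = 1; h(3) = 1; h(4) = 2.
No roots, so no linear factors.
Degree-2 irreducible divisors: test the 10 monic irreducibles of degree 2 over GF(5).
None of them divide h (all give nonzero remainder).
No irreducible factor of degree ≤ 2 exists, so h is irreducible over GF(5).

Yes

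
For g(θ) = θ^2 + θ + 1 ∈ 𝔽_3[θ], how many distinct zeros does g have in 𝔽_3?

Evaluate at each of the 3 elements of 𝔽_3:
g(0) = 1; g(1) = 0 → root; g(2) = 1.
Roots: {1}.

1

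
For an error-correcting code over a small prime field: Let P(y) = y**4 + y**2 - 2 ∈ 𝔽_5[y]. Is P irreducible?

Check for roots in 𝔽_5: P(0) = 3; P(1) = 0 → root; P(2) = 3; P(3) = 3; P(4) = 0 → root.
P(1) = 0, so (y − 1) divides P(y); P is reducible.

No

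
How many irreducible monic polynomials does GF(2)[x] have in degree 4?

3

x^(2^4) − x is the product of all monic irreducibles of degree dividing 4; Möbius inversion gives N = (1/4) Σ μ(4/d)·2^d.
Divisors of 4: 1, 2, 4; μ(4/d) for each: 0, -1, 1.
Σ = − 2^2 + 2^4 = 12.
N = 12/4 = 3.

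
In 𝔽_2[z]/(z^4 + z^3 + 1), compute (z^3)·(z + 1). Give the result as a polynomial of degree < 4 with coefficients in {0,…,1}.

1

Multiply in 𝔽_2[z]: (z^3)·(z + 1) = z^4 + z^3.
Reduce using z^4 ≡ z^3 + 1 (mod z^4 + z^3 + 1).
Reduced: 1.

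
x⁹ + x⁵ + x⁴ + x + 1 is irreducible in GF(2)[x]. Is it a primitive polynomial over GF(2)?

Yes

Write f(x) = x⁹ + x⁵ + x⁴ + x + 1.
|GF(2^9)^×| = 2^9 − 1 = 511. Prime factorization: 511 = 7·73.
f is primitive ⇔ x has order 511 in GF(2)[x]/(f), i.e. x^(511/q) ≠ 1 for each prime q | 511.
x^(73) mod f = x⁸ + x⁷ + x⁶ + x³ + x² + x.
x^(7) mod f = x⁷.
None equal 1, so x has full order 511; f is primitive.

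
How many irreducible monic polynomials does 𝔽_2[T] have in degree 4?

3

x^(2^4) − x is the product of all monic irreducibles of degree dividing 4; Möbius inversion gives N = (1/4) Σ μ(4/d)·2^d.
Divisors of 4: 1, 2, 4; μ(4/d) for each: 0, -1, 1.
Σ = − 2^2 + 2^4 = 12.
N = 12/4 = 3.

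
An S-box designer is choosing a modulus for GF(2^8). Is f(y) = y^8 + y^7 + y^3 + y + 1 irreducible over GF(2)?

Yes

Check for roots in GF(2): f(0) = 1; f(1) = 1.
No roots, so no linear factors.
Monic irreducibles of degree 2 over GF(2): y^2 + y + 1.
None of them divide f (all give nonzero remainder).
Monic irreducibles of degree 3 over GF(2): y^3 + y + 1, y^3 + y^2 + 1.
None of them divide f (all give nonzero remainder).
Monic irreducibles of degree 4 over GF(2): y^4 + y + 1, y^4 + y^3 + 1, y^4 + y^3 + y^2 + y + 1.
None of them divide f (all give nonzero remainder).
No irreducible factor of degree ≤ 4 exists, so f is irreducible over GF(2).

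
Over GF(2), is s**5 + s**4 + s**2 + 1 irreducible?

No

Write m(s) = s**5 + s**4 + s**2 + 1.
Check for roots in GF(2): m(0) = 1; m(1) = 0 → root.
m(1) = 0, so (s − 1) divides m(s); m is reducible.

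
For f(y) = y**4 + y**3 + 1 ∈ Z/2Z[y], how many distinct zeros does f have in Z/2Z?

Evaluate at each of the 2 elements of Z/2Z:
f(0) = 1; f(1) = 1.
No element is a root.

0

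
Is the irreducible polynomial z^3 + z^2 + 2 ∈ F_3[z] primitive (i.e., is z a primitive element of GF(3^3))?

Write f(z) = z^3 + z^2 + 2.
|GF(3^3)^×| = 3^3 − 1 = 26. Prime factorization: 26 = 2·13.
f is primitive ⇔ z has order 26 in GF(3)[z]/(f), i.e. z^(26/q) ≠ 1 for each prime q | 26.
z^(13) mod f = 1
z^(2) mod f = z^2.
Since z^(13) = 1, the order of z divides 13 < 26; not primitive.

No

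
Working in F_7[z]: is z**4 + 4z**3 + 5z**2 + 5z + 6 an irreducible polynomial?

No

Write g(z) = z**4 + 4z**3 + 5z**2 + 5z + 6.
Check for roots in F_7: g(0) = 6; g(1) = 0 → root; g(2) = 0 → root; g(3) = 3; g(4) = 2; g(5) = 0 → root; g(6) = 3.
g(1) = 0, so (z − 1) divides g(z); g is reducible.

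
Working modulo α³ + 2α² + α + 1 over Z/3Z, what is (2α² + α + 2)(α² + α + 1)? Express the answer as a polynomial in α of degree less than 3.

2α^2 + 2α

Multiply in Z/3Z[α]: (2α² + α + 2)·(α² + α + 1) = 2α⁴ + 2α² + 2.
Reduce using α³ ≡ α² + 2α + 2 (mod α³ + 2α² + α + 1).
Reduced: 2α² + 2α.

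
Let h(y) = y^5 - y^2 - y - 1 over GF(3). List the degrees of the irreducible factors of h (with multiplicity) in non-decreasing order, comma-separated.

Roots in GF(3): h(0) = 2; h(1) = 1; h(2) = 1.
Complete factorization: h(y) = (y^2 + 1)·(y^3 - y - 1).
Factor degrees with multiplicity: 2 + 3 = 5.

2, 3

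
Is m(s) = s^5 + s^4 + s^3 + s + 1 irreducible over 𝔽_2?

Yes

Check for roots in 𝔽_2: m(0) = 1; m(1) = 1.
No roots, so no linear factors.
Monic irreducibles of degree 2 over GF(2): s^2 + s + 1.
None of them divide m (all give nonzero remainder).
No irreducible factor of degree ≤ 2 exists, so m is irreducible over GF(2).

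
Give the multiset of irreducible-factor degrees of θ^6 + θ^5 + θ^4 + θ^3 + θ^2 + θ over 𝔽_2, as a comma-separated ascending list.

1, 1, 2, 2

Write h(θ) = θ^6 + θ^5 + θ^4 + θ^3 + θ^2 + θ.
Roots in 𝔽_2: h(0) = 0 → root; h(1) = 0 → root.
Linear factors from roots: (θ), (θ + 1).
Complete factorization: h(θ) = (θ)·(θ + 1)·(θ^2 + θ + 1)^2.
Factor degrees with multiplicity: 1 + 1 + 2 + 2 = 6.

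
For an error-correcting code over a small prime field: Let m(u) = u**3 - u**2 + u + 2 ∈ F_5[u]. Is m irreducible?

Check for roots in F_5: m(0) = 2; m(1) = 3; m(2) = 3; m(3) = 3; m(4) = 4.
No roots. A degree-3 polynomial over a field with no linear factor is irreducible.

Yes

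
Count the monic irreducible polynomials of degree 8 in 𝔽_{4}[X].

8160

x^(4^8) − x is the product of all monic irreducibles of degree dividing 8; Möbius inversion gives N = (1/8) Σ μ(8/d)·4^d.
Divisors of 8: 1, 2, 4, 8; μ(8/d) for each: 0, 0, -1, 1.
Σ = − 4^4 + 4^8 = 65280.
N = 65280/8 = 8160.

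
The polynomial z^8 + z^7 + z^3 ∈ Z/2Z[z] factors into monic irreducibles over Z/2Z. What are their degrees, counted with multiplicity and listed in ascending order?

Write h(z) = z^8 + z^7 + z^3.
Roots in Z/2Z: h(0) = 0 → root; h(1) = 1.
Linear factors from roots: (z).
Complete factorization: h(z) = (z)^3·(z^2 + z + 1)·(z^3 + z + 1).
Factor degrees with multiplicity: 1 + 1 + 1 + 2 + 3 = 8.

1, 1, 1, 2, 3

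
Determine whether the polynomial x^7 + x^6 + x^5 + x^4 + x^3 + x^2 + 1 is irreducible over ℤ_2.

Write P(x) = x^7 + x^6 + x^5 + x^4 + x^3 + x^2 + 1.
Check for roots in ℤ_2: P(0) = 1; P(1) = 1.
No roots, so no linear factors.
Monic irreducibles of degree 2 over GF(2): x^2 + x + 1.
None of them divide P (all give nonzero remainder).
Monic irreducibles of degree 3 over GF(2): x^3 + x + 1, x^3 + x^2 + 1.
None of them divide P (all give nonzero remainder).
No irreducible factor of degree ≤ 3 exists, so P is irreducible over GF(2).

Yes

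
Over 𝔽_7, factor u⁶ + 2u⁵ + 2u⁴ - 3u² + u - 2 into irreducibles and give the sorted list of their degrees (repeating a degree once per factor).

1, 2, 3

Write h(u) = u⁶ + 2u⁵ + 2u⁴ - 3u² + u - 2.
Linear factors from roots: (u - 3).
Complete factorization: h(u) = (u - 3)·(u² + u + 3)·(u³ - 3u² + 3u + 1).
Factor degrees with multiplicity: 1 + 2 + 3 = 6.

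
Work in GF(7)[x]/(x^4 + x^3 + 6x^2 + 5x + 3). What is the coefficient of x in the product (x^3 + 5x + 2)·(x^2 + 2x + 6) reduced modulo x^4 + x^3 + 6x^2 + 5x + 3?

5

Multiply in GF(7)[x]: (x^3 + 5x + 2)·(x^2 + 2x + 6) = x^5 + 2x^4 + 4x^3 + 5x^2 + 6x + 5.
Reduce using x^4 ≡ 6x^3 + x^2 + 2x + 4 (mod x^4 + x^3 + 6x^2 + 5x + 3).
Reduced: 4x^3 + x^2 + 5x + 2.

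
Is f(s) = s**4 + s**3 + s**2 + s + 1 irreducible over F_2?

Yes

Check for roots in F_2: f(0) = 1; f(1) = 1.
No roots, so no linear factors.
Monic irreducibles of degree 2 over GF(2): s**2 + s + 1.
None of them divide f (all give nonzero remainder).
No irreducible factor of degree ≤ 2 exists, so f is irreducible over GF(2).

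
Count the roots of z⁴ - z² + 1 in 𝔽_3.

Write h(z) = z⁴ - z² + 1.
Evaluate at each of the 3 elements of 𝔽_3:
h(0) = 1; h(1) = 1; h(2) = 1.
No element is a root.

0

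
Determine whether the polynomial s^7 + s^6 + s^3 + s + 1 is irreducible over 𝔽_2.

Write P(s) = s^7 + s^6 + s^3 + s + 1.
Check for roots in 𝔽_2: P(0) = 1; P(1) = 1.
No roots, so no linear factors.
Monic irreducibles of degree 2 over GF(2): s^2 + s + 1.
None of them divide P (all give nonzero remainder).
Monic irreducibles of degree 3 over GF(2): s^3 + s + 1, s^3 + s^2 + 1.
None of them divide P (all give nonzero remainder).
No irreducible factor of degree ≤ 3 exists, so P is irreducible over GF(2).

Yes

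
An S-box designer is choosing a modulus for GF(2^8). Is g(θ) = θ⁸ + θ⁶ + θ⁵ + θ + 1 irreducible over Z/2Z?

Check for roots in Z/2Z: g(0) = 1; g(1) = 1.
No roots, so no linear factors.
Monic irreducibles of degree 2 over GF(2): θ² + θ + 1.
None of them divide g (all give nonzero remainder).
Monic irreducibles of degree 3 over GF(2): θ³ + θ + 1, θ³ + θ² + 1.
None of them divide g (all give nonzero remainder).
Monic irreducibles of degree 4 over GF(2): θ⁴ + θ + 1, θ⁴ + θ³ + 1, θ⁴ + θ³ + θ² + θ + 1.
None of them divide g (all give nonzero remainder).
No irreducible factor of degree ≤ 4 exists, so g is irreducible over GF(2).

Yes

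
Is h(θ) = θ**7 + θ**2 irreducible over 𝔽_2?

Check for roots in 𝔽_2: h(0) = 0 → root; h(1) = 0 → root.
h(0) = 0, so (θ) divides h(θ); h is reducible.

No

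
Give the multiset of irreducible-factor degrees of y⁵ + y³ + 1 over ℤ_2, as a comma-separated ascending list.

5

Write h(y) = y⁵ + y³ + 1.
Roots in ℤ_2: h(0) = 1; h(1) = 1.
Complete factorization: h(y) = (y⁵ + y³ + 1).
Factor degrees with multiplicity: 5 = 5.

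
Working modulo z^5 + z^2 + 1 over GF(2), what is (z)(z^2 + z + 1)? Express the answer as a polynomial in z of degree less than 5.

Multiply in GF(2)[z]: (z)·(z^2 + z + 1) = z^3 + z^2 + z.
Reduced: z^3 + z^2 + z.

z^3 + z^2 + z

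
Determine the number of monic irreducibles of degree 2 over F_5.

10

Gauss's count: N_{5}(2) = (1/2) Σ_{d|2} μ(2/d)·5^d.
Divisors of 2: 1, 2; μ(2/d) for each: -1, 1.
Σ = − 5^1 + 5^2 = 20.
N = 20/2 = 10.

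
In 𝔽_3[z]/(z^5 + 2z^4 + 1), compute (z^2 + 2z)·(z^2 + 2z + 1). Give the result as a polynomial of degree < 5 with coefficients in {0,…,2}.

Multiply in 𝔽_3[z]: (z^2 + 2z)·(z^2 + 2z + 1) = z^4 + z^3 + 2z^2 + 2z.
Reduced: z^4 + z^3 + 2z^2 + 2z.

z^4 + z^3 + 2z^2 + 2z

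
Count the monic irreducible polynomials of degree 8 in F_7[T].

x^(7^8) − x is the product of all monic irreducibles of degree dividing 8; Möbius inversion gives N = (1/8) Σ μ(8/d)·7^d.
Divisors of 8: 1, 2, 4, 8; μ(8/d) for each: 0, 0, -1, 1.
Σ = − 7^4 + 7^8 = 5762400.
N = 5762400/8 = 720300.

720300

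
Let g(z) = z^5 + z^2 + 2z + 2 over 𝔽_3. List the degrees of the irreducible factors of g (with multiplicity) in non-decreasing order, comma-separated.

Roots in 𝔽_3: g(0) = 2; g(1) = 0 → root; g(2) = 0 → root.
Linear factors from roots: (z + 2), (z + 1).
Complete factorization: g(z) = (z + 1)·(z + 2)^2·(z^2 + z + 2).
Factor degrees with multiplicity: 1 + 1 + 1 + 2 = 5.

1, 1, 1, 2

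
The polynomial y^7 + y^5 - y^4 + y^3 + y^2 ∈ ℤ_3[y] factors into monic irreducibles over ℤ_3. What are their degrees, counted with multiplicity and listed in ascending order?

1, 1, 1, 1, 3

Write f(y) = y^7 + y^5 - y^4 + y^3 + y^2.
Roots in ℤ_3: f(0) = 0 → root; f(1) = 0 → root; f(2) = 0 → root.
Linear factors from roots: (y), (y - 1), (y + 1).
Complete factorization: f(y) = (y + 1)·(y - 1)·(y)^2·(y^3 - y - 1).
Factor degrees with multiplicity: 1 + 1 + 1 + 1 + 3 = 7.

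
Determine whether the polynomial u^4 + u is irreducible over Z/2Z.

Write P(u) = u^4 + u.
Check for roots in Z/2Z: P(0) = 0 → root; P(1) = 0 → root.
P(0) = 0, so (u) divides P(u); P is reducible.

No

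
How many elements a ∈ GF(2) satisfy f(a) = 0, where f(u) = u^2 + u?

Evaluate at each of the 2 elements of GF(2):
f(0) = 0 → root; f(1) = 0 → root.
Roots: {0, 1}.

2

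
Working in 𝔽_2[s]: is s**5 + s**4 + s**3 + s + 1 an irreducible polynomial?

Write h(s) = s**5 + s**4 + s**3 + s + 1.
Check for roots in 𝔽_2: h(0) = 1; h(1) = 1.
No roots, so no linear factors.
Monic irreducibles of degree 2 over GF(2): s**2 + s + 1.
None of them divide h (all give nonzero remainder).
No irreducible factor of degree ≤ 2 exists, so h is irreducible over GF(2).

Yes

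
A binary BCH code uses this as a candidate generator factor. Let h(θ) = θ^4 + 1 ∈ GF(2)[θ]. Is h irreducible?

Check for roots in GF(2): h(0) = 1; h(1) = 0 → root.
h(1) = 0, so (θ − 1) divides h(θ); h is reducible.

No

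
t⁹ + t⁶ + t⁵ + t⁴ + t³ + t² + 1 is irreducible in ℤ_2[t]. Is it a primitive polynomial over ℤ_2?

Write f(t) = t⁹ + t⁶ + t⁵ + t⁴ + t³ + t² + 1.
|GF(2^9)^×| = 2^9 − 1 = 511. Prime factorization: 511 = 7·73.
f is primitive ⇔ t has order 511 in GF(2)[t]/(f), i.e. t^(511/q) ≠ 1 for each prime q | 511.
t^(73) mod f = t⁷ + t⁶ + t⁵ + t² + 1.
t^(7) mod f = t⁷.
None equal 1, so t has full order 511; f is primitive.

Yes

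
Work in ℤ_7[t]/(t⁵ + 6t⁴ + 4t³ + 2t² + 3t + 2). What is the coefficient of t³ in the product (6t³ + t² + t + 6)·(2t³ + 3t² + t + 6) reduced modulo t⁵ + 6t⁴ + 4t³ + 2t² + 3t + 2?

5

Multiply in ℤ_7[t]: (6t³ + t² + t + 6)·(2t³ + 3t² + t + 6) = 5t⁶ + 6t⁵ + 4t⁴ + 3t³ + 4t² + 5t + 1.
Reduce using t⁵ ≡ t⁴ + 3t³ + 5t² + 4t + 5 (mod t⁵ + 6t⁴ + 4t³ + 2t² + 3t + 2).
Reduced: 2t⁴ + 5t³ + 2t² + 4t.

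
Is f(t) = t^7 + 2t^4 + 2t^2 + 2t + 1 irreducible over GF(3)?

Check for roots in GF(3): f(0) = 1; f(1) = 2; f(2) = 2.
No roots, so no linear factors.
Monic irreducibles of degree 2 over GF(3): t^2 + 1, t^2 + t + 2, t^2 + 2t + 2.
None of them divide f (all give nonzero remainder).
Degree-3 irreducible divisors: test the 8 monic irreducibles of degree 3 over GF(3).
None of them divide f (all give nonzero remainder).
No irreducible factor of degree ≤ 3 exists, so f is irreducible over GF(3).

Yes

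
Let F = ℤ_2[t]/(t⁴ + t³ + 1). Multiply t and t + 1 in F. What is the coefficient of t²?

Multiply in ℤ_2[t]: (t)·(t + 1) = t² + t.
Reduced: t² + t.

1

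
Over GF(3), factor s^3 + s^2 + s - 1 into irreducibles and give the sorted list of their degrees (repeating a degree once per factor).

3

Write f(s) = s^3 + s^2 + s - 1.
Roots in GF(3): f(0) = 2; f(1) = 2; f(2) = 1.
Complete factorization: f(s) = (s^3 + s^2 + s - 1).
Factor degrees with multiplicity: 3 = 3.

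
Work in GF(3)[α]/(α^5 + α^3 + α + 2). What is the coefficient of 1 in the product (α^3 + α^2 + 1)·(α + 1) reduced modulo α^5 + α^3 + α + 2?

Multiply in GF(3)[α]: (α^3 + α^2 + 1)·(α + 1) = α^4 + 2α^3 + α^2 + α + 1.
Reduced: α^4 + 2α^3 + α^2 + α + 1.

1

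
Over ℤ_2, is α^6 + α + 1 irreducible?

Yes

Write h(α) = α^6 + α + 1.
Check for roots in ℤ_2: h(0) = 1; h(1) = 1.
No roots, so no linear factors.
Monic irreducibles of degree 2 over GF(2): α^2 + α + 1.
None of them divide h (all give nonzero remainder).
Monic irreducibles of degree 3 over GF(2): α^3 + α + 1, α^3 + α^2 + 1.
None of them divide h (all give nonzero remainder).
No irreducible factor of degree ≤ 3 exists, so h is irreducible over GF(2).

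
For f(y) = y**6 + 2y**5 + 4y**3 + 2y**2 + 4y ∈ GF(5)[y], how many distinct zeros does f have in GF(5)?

Evaluate at each of the 5 elements of GF(5):
f(0) = 0 → root; f(1) = 3; f(2) = 1; f(3) = 3; f(4) = 3.
Roots: {0}.

1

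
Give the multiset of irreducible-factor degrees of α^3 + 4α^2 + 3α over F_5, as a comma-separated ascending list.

Write g(α) = α^3 + 4α^2 + 3α.
Roots in F_5: g(0) = 0 → root; g(1) = 3; g(2) = 0 → root; g(3) = 2; g(4) = 0 → root.
Linear factors from roots: (α), (α + 3), (α + 1).
Complete factorization: g(α) = (α)·(α + 1)·(α + 3).
Factor degrees with multiplicity: 1 + 1 + 1 = 3.

1, 1, 1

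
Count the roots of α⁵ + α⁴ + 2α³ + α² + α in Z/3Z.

Write f(α) = α⁵ + α⁴ + 2α³ + α² + α.
Evaluate at each of the 3 elements of Z/3Z:
f(0) = 0 → root; f(1) = 0 → root; f(2) = 1.
Roots: {0, 1}.

2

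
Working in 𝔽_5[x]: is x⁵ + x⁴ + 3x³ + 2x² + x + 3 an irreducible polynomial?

No

Write g(x) = x⁵ + x⁴ + 3x³ + 2x² + x + 3.
Check for roots in 𝔽_5: g(0) = 3; g(1) = 1; g(2) = 0 → root; g(3) = 4; g(4) = 1.
g(2) = 0, so (x − 2) divides g(x); g is reducible.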